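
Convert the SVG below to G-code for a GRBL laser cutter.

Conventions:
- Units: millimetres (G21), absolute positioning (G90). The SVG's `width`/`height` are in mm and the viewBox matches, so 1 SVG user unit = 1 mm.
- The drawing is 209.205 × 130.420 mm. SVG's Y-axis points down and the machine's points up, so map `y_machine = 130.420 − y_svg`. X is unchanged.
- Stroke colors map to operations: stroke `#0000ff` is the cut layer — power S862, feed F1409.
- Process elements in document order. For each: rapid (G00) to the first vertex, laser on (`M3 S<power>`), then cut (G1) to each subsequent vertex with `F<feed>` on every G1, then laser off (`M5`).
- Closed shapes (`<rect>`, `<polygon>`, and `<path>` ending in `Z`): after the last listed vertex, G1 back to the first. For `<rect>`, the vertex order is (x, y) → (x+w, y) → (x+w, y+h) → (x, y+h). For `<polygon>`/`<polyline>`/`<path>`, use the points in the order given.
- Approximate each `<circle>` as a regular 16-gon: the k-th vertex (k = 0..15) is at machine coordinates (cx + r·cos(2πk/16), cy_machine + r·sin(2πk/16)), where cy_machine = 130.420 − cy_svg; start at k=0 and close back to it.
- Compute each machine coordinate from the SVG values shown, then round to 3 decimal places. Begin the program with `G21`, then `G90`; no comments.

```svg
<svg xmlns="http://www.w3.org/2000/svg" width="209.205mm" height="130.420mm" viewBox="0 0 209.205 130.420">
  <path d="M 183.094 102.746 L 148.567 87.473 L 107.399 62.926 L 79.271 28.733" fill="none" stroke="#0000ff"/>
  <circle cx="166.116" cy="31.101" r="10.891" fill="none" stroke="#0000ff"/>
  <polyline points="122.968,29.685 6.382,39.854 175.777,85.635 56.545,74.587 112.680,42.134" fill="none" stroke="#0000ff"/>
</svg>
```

Since the viewBox matches the mm dimensions, user units are millimetres directly. The only transform is the Y-flip y_m = 130.420 − y_svg.

Shape 1 is a open polyline drawn with `<path>`. Its stroke #0000ff means cut at S862, F1409. After flipping Y the toolpath is (183.094,27.674) → (148.567,42.947) → (107.399,67.494) → (79.271,101.687).

Shape 2 is a circle drawn with `<circle>`. Its stroke #0000ff means cut at S862, F1409. After flipping Y the toolpath is (177.007,99.319) → (176.178,103.487) → (173.817,107.020) → (170.284,109.381) → (166.116,110.210) → (161.948,109.381) → (158.415,107.020) → (156.054,103.487) → (155.225,99.319) → (156.054,95.151) → (158.415,91.618) → (161.948,89.257) → (166.116,88.428) → (170.284,89.257) → (173.817,91.618) → (176.178,95.151) → (177.007,99.319), returning to the start.

Shape 3 is a open polyline drawn with `<polyline>`. Its stroke #0000ff means cut at S862, F1409. After flipping Y the toolpath is (122.968,100.735) → (6.382,90.566) → (175.777,44.785) → (56.545,55.833) → (112.680,88.286).

G21
G90
G00 X183.094 Y27.674
M3 S862
G1 X148.567 Y42.947 F1409
G1 X107.399 Y67.494 F1409
G1 X79.271 Y101.687 F1409
M5
G00 X177.007 Y99.319
M3 S862
G1 X176.178 Y103.487 F1409
G1 X173.817 Y107.020 F1409
G1 X170.284 Y109.381 F1409
G1 X166.116 Y110.210 F1409
G1 X161.948 Y109.381 F1409
G1 X158.415 Y107.020 F1409
G1 X156.054 Y103.487 F1409
G1 X155.225 Y99.319 F1409
G1 X156.054 Y95.151 F1409
G1 X158.415 Y91.618 F1409
G1 X161.948 Y89.257 F1409
G1 X166.116 Y88.428 F1409
G1 X170.284 Y89.257 F1409
G1 X173.817 Y91.618 F1409
G1 X176.178 Y95.151 F1409
G1 X177.007 Y99.319 F1409
M5
G00 X122.968 Y100.735
M3 S862
G1 X6.382 Y90.566 F1409
G1 X175.777 Y44.785 F1409
G1 X56.545 Y55.833 F1409
G1 X112.680 Y88.286 F1409
M5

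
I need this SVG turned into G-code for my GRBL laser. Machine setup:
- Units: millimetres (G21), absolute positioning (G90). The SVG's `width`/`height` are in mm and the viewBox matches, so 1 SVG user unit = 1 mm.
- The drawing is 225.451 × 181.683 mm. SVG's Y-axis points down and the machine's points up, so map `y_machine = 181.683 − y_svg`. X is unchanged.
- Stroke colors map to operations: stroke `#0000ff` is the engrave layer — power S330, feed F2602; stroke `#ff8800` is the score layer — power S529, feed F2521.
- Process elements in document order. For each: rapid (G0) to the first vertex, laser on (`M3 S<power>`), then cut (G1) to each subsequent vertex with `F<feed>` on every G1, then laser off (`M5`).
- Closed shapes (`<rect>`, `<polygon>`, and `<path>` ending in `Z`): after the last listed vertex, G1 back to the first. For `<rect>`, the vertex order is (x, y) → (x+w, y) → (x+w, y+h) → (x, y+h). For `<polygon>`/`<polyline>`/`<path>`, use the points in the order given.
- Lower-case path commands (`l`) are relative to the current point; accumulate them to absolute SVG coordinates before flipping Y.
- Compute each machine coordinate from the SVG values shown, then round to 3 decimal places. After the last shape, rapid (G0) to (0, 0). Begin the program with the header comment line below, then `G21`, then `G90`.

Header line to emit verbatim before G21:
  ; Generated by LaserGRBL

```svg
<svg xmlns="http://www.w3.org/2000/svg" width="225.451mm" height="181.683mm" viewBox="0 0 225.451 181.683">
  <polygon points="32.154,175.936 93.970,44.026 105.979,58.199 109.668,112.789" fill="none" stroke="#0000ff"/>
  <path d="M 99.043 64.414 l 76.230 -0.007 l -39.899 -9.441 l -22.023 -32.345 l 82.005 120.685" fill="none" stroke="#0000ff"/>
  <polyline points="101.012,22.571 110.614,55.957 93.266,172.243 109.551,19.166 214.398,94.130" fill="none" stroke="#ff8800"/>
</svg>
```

; Generated by LaserGRBL
G21
G90
G0 X32.154 Y5.747
M3 S330
G1 X93.970 Y137.657 F2602
G1 X105.979 Y123.484 F2602
G1 X109.668 Y68.894 F2602
G1 X32.154 Y5.747 F2602
M5
G0 X99.043 Y117.269
M3 S330
G1 X175.273 Y117.276 F2602
G1 X135.374 Y126.717 F2602
G1 X113.351 Y159.062 F2602
G1 X195.356 Y38.377 F2602
M5
G0 X101.012 Y159.112
M3 S529
G1 X110.614 Y125.726 F2521
G1 X93.266 Y9.440 F2521
G1 X109.551 Y162.517 F2521
G1 X214.398 Y87.553 F2521
M5
G0 X0.000 Y0.000

Since the viewBox matches the mm dimensions, user units are millimetres directly. The only transform is the Y-flip y_m = 181.683 − y_svg.

Shape 1 is a closed polygon drawn with `<polygon>`. Its stroke #0000ff means engrave at S330, F2602. After flipping Y the toolpath is (32.154,5.747) → (93.970,137.657) → (105.979,123.484) → (109.668,68.894) → (32.154,5.747), returning to the start.

Shape 2 is a open polyline drawn with `<path>`. Its stroke #0000ff means engrave at S330, F2602. After flipping Y the toolpath is (99.043,117.269) → (175.273,117.276) → (135.374,126.717) → (113.351,159.062) → (195.356,38.377).

Shape 3 is a open polyline drawn with `<polyline>`. Its stroke #ff8800 means score at S529, F2521. After flipping Y the toolpath is (101.012,159.112) → (110.614,125.726) → (93.266,9.440) → (109.551,162.517) → (214.398,87.553).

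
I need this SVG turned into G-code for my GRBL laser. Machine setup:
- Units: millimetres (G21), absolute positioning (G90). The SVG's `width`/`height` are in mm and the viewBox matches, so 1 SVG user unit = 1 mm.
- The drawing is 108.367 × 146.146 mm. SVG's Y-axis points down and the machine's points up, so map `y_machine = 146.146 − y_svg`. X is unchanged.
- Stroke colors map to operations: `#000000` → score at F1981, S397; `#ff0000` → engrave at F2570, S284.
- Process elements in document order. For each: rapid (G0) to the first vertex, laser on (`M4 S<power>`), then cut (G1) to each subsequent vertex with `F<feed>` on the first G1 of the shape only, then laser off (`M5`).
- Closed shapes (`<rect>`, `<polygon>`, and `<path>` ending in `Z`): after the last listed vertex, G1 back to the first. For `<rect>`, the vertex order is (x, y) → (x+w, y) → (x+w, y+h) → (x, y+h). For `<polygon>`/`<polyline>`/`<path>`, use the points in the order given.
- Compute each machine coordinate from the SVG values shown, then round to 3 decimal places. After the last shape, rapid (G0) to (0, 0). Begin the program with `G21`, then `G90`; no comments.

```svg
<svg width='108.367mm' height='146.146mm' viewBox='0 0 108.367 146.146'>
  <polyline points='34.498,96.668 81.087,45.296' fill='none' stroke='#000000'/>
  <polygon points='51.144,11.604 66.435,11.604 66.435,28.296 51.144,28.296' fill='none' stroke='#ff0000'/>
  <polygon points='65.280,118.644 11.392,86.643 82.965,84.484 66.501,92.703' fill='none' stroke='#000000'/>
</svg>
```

Since the viewBox matches the mm dimensions, user units are millimetres directly. The only transform is the Y-flip y_m = 146.146 − y_svg.

Shape 1 is a line segment drawn with `<polyline>`. Its stroke #000000 means score at S397, F1981. After flipping Y the toolpath is (34.498,49.478) → (81.087,100.850).

Shape 2 is a rectangle drawn with `<polygon>`. Its stroke #ff0000 means engrave at S284, F2570. After flipping Y the toolpath is (51.144,134.542) → (66.435,134.542) → (66.435,117.850) → (51.144,117.850) → (51.144,134.542), returning to the start.

Shape 3 is a closed polygon drawn with `<polygon>`. Its stroke #000000 means score at S397, F1981. After flipping Y the toolpath is (65.280,27.502) → (11.392,59.503) → (82.965,61.662) → (66.501,53.443) → (65.280,27.502), returning to the start.

G21
G90
G0 X34.498 Y49.478
M4 S397
G1 X81.087 Y100.850 F1981
M5
G0 X51.144 Y134.542
M4 S284
G1 X66.435 Y134.542 F2570
G1 X66.435 Y117.850
G1 X51.144 Y117.850
G1 X51.144 Y134.542
M5
G0 X65.280 Y27.502
M4 S397
G1 X11.392 Y59.503 F1981
G1 X82.965 Y61.662
G1 X66.501 Y53.443
G1 X65.280 Y27.502
M5
G0 X0.000 Y0.000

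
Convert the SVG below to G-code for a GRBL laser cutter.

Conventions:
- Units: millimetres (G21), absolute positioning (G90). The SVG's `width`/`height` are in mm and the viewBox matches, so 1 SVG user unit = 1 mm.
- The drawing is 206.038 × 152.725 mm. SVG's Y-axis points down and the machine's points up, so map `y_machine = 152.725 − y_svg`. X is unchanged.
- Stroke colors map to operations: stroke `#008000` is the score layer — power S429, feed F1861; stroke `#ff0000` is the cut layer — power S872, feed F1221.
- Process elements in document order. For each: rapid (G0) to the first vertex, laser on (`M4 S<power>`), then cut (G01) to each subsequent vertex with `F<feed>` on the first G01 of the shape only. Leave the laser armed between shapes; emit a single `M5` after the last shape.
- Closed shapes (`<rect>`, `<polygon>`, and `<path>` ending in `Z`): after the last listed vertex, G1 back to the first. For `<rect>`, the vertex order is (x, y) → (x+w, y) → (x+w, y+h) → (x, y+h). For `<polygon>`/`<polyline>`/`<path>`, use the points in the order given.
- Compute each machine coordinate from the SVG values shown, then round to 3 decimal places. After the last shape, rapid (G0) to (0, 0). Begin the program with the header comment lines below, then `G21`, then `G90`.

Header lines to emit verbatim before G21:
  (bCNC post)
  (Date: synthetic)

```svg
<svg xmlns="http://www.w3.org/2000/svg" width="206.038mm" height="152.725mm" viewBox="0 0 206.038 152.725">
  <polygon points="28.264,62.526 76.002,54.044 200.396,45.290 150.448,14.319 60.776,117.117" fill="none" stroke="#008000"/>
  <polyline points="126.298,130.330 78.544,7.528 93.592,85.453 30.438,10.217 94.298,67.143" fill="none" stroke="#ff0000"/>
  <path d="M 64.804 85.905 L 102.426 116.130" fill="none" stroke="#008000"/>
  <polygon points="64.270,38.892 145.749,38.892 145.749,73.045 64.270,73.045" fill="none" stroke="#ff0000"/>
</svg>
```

(bCNC post)
(Date: synthetic)
G21
G90
G0 X28.264 Y90.199
M4 S429
G01 X76.002 Y98.681 F1861
G01 X200.396 Y107.435
G01 X150.448 Y138.406
G01 X60.776 Y35.608
G01 X28.264 Y90.199
G0 X126.298 Y22.395
M4 S872
G01 X78.544 Y145.197 F1221
G01 X93.592 Y67.272
G01 X30.438 Y142.508
G01 X94.298 Y85.582
G0 X64.804 Y66.820
M4 S429
G01 X102.426 Y36.595 F1861
G0 X64.270 Y113.833
M4 S872
G01 X145.749 Y113.833 F1221
G01 X145.749 Y79.680
G01 X64.270 Y79.680
G01 X64.270 Y113.833
M5
G0 X0.000 Y0.000

1 u = 1 mm; y_m = 152.725 − y.

[1] `<polygon>` closed polygon, #008000→score S429 F1861: (28.264,90.199) → (76.002,98.681) → (200.396,107.435) → (150.448,138.406) → (60.776,35.608) → (28.264,90.199) (closed)

[2] `<polyline>` open polyline, #ff0000→cut S872 F1221: (126.298,22.395) → (78.544,145.197) → (93.592,67.272) → (30.438,142.508) → (94.298,85.582)

[3] `<path>` line segment, #008000→score S429 F1861: (64.804,66.820) → (102.426,36.595)

[4] `<polygon>` rectangle, #ff0000→cut S872 F1221: (64.270,113.833) → (145.749,113.833) → (145.749,79.680) → (64.270,79.680) → (64.270,113.833) (closed)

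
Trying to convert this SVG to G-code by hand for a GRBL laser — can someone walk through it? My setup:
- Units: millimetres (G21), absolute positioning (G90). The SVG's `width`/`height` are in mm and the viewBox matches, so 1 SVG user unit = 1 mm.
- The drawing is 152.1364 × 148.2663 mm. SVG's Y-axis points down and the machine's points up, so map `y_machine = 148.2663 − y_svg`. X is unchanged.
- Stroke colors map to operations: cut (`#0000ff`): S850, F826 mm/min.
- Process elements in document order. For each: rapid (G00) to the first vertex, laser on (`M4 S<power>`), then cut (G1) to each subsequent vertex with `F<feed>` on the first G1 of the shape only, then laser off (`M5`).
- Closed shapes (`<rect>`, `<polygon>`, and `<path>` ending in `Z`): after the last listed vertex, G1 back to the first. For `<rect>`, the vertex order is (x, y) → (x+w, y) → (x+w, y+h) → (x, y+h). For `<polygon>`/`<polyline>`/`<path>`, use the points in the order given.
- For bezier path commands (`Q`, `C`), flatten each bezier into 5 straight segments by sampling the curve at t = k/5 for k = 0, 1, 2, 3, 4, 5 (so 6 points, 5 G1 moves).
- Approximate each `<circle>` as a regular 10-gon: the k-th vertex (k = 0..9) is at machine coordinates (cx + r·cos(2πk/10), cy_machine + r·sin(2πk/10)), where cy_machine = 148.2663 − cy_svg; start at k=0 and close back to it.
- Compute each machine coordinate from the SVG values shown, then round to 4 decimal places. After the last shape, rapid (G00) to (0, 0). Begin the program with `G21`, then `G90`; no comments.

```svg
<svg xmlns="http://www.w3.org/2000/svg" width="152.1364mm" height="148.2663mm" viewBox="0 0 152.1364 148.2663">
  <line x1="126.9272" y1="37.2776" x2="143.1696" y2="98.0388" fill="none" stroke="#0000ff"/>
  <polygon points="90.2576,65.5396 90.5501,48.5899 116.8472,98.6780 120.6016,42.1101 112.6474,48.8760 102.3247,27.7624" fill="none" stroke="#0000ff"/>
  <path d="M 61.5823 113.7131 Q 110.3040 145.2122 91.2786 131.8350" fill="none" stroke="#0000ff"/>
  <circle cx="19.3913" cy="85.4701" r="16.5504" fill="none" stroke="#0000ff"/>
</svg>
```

G21
G90
G00 X126.9272 Y110.9887
M4 S850
G1 X143.1696 Y50.2275 F826
M5
G00 X90.2576 Y82.7267
M4 S850
G1 X90.5501 Y99.6764 F826
G1 X116.8472 Y49.5883
G1 X120.6016 Y106.1562
G1 X112.6474 Y99.3903
G1 X102.3247 Y120.5039
G1 X90.2576 Y82.7267
M5
G00 X61.5823 Y34.5532
M4 S850
G1 X78.3611 Y23.7486 F826
G1 X89.7201 Y16.5341
G1 X95.6594 Y12.9097
G1 X96.1789 Y12.8755
G1 X91.2786 Y16.4313
M5
G00 X35.9417 Y62.7962
M4 S850
G1 X32.7809 Y72.5243 F826
G1 X24.5057 Y78.5366
G1 X14.2769 Y78.5366
G1 X6.0017 Y72.5243
G1 X2.8409 Y62.7962
G1 X6.0017 Y53.0681
G1 X14.2769 Y47.0558
G1 X24.5057 Y47.0558
G1 X32.7809 Y53.0681
G1 X35.9417 Y62.7962
M5
G00 X0.0000 Y0.0000

1 u = 1 mm; y_m = 148.2663 − y.

[1] `<line>` line segment, #0000ff→cut S850 F826: (126.9272,110.9887) → (143.1696,50.2275)

[2] `<polygon>` closed polygon, #0000ff→cut S850 F826: (90.2576,82.7267) → (90.5501,99.6764) → (116.8472,49.5883) → (120.6016,106.1562) → (112.6474,99.3903) → (102.3247,120.5039) → (90.2576,82.7267) (closed)

[3] `<path>` quadratic bezier, #0000ff→cut S850 F826: (61.5823,34.5532) → (78.3611,23.7486) → (89.7201,16.5341) → (95.6594,12.9097) → (96.1789,12.8755) → (91.2786,16.4313)

[4] `<circle>` circle, #0000ff→cut S850 F826: (35.9417,62.7962) → (32.7809,72.5243) → (24.5057,78.5366) → (14.2769,78.5366) → (6.0017,72.5243) → (2.8409,62.7962) → (6.0017,53.0681) → (14.2769,47.0558) → (24.5057,47.0558) → (32.7809,53.0681) → (35.9417,62.7962) (closed)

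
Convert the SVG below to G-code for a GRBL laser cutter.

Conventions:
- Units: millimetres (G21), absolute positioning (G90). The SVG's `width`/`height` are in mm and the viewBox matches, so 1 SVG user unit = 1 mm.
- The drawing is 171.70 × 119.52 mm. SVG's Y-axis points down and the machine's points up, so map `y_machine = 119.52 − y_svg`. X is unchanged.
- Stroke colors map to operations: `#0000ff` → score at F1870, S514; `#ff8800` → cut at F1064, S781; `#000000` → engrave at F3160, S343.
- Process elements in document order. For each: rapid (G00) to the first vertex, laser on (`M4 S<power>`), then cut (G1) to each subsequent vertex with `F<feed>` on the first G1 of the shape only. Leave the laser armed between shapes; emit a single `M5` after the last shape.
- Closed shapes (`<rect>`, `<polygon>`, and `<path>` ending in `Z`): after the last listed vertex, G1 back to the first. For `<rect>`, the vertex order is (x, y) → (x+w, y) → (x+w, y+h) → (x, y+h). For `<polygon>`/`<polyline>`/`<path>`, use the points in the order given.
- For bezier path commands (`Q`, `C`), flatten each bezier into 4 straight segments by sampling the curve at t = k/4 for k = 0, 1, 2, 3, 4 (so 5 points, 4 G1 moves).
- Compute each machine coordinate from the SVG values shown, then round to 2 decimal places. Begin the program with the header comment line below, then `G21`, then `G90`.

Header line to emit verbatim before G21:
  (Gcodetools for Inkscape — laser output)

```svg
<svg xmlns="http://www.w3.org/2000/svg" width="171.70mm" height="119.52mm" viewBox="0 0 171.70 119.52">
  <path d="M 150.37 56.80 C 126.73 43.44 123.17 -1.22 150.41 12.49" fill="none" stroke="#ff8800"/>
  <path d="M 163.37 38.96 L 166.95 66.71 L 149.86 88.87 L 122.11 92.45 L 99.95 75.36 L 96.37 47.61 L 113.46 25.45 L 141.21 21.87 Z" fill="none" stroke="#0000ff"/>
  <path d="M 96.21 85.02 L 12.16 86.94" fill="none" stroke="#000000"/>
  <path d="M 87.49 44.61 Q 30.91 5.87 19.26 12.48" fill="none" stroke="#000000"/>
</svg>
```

Since the viewBox matches the mm dimensions, user units are millimetres directly. The only transform is the Y-flip y_m = 119.52 − y_svg.

Shape 1 is a cubic bezier drawn with `<path>`. Its stroke #ff8800 means cut at S781, F1064. After flipping Y the toolpath is (150.37,62.72) → (136.57,77.21) → (131.31,95.03) → (135.59,107.77) → (150.41,107.03).

Shape 2 is a regular polygon drawn with `<path>`. Its stroke #0000ff means score at S514, F1870. After flipping Y the toolpath is (163.37,80.56) → (166.95,52.81) → (149.86,30.65) → (122.11,27.07) → (99.95,44.16) → (96.37,71.91) → (113.46,94.07) → (141.21,97.65) → (163.37,80.56), returning to the start.

Shape 3 is a line segment drawn with `<path>`. Its stroke #000000 means engrave at S343, F3160. After flipping Y the toolpath is (96.21,34.50) → (12.16,32.58).

Shape 4 is a quadratic bezier drawn with `<path>`. Its stroke #000000 means engrave at S343, F3160. After flipping Y the toolpath is (87.49,74.91) → (62.01,91.45) → (42.14,102.31) → (27.89,107.51) → (19.26,107.04).

(Gcodetools for Inkscape — laser output)
G21
G90
G00 X150.37 Y62.72
M4 S781
G1 X136.57 Y77.21 F1064
G1 X131.31 Y95.03
G1 X135.59 Y107.77
G1 X150.41 Y107.03
G00 X163.37 Y80.56
M4 S514
G1 X166.95 Y52.81 F1870
G1 X149.86 Y30.65
G1 X122.11 Y27.07
G1 X99.95 Y44.16
G1 X96.37 Y71.91
G1 X113.46 Y94.07
G1 X141.21 Y97.65
G1 X163.37 Y80.56
G00 X96.21 Y34.50
M4 S343
G1 X12.16 Y32.58 F3160
G00 X87.49 Y74.91
M4 S343
G1 X62.01 Y91.45 F3160
G1 X42.14 Y102.31
G1 X27.89 Y107.51
G1 X19.26 Y107.04
M5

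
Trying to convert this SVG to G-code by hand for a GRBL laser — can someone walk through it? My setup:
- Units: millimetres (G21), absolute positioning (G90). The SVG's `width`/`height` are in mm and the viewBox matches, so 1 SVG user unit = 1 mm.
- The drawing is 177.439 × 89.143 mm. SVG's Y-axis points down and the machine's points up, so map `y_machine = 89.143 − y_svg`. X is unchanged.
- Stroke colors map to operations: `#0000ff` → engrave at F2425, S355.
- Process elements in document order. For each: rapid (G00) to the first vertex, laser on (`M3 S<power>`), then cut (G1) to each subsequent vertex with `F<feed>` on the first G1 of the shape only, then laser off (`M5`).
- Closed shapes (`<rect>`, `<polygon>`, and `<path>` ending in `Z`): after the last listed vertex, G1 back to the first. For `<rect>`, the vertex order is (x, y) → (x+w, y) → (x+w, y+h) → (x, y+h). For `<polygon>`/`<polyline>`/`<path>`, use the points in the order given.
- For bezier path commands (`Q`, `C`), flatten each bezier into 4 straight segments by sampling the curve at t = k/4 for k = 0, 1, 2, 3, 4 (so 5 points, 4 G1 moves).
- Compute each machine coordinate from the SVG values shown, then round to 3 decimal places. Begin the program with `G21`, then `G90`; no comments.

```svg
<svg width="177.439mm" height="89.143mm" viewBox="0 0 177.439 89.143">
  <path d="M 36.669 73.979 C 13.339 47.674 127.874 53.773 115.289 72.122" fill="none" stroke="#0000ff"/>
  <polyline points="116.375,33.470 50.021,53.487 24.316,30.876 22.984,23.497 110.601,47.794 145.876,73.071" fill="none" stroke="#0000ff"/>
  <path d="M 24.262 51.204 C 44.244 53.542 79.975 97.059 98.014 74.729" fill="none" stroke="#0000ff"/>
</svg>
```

1 u = 1 mm; y_m = 89.143 − y.

[1] `<path>` cubic bezier, #0000ff→engrave S355 F2425: (36.669,15.164) → (40.881,29.132) → (71.950,32.838) → (105.033,28.171) → (115.289,17.021)

[2] `<polyline>` open polyline, #0000ff→engrave S355 F2425: (116.375,55.673) → (50.021,35.656) → (24.316,58.267) → (22.984,65.646) → (110.601,41.349) → (145.876,16.072)

[3] `<path>` cubic bezier, #0000ff→engrave S355 F2425: (24.262,37.939) → (41.679,30.137) → (61.867,16.926) → (81.690,8.341) → (98.014,14.414)

G21
G90
G00 X36.669 Y15.164
M3 S355
G1 X40.881 Y29.132 F2425
G1 X71.950 Y32.838
G1 X105.033 Y28.171
G1 X115.289 Y17.021
M5
G00 X116.375 Y55.673
M3 S355
G1 X50.021 Y35.656 F2425
G1 X24.316 Y58.267
G1 X22.984 Y65.646
G1 X110.601 Y41.349
G1 X145.876 Y16.072
M5
G00 X24.262 Y37.939
M3 S355
G1 X41.679 Y30.137 F2425
G1 X61.867 Y16.926
G1 X81.690 Y8.341
G1 X98.014 Y14.414
M5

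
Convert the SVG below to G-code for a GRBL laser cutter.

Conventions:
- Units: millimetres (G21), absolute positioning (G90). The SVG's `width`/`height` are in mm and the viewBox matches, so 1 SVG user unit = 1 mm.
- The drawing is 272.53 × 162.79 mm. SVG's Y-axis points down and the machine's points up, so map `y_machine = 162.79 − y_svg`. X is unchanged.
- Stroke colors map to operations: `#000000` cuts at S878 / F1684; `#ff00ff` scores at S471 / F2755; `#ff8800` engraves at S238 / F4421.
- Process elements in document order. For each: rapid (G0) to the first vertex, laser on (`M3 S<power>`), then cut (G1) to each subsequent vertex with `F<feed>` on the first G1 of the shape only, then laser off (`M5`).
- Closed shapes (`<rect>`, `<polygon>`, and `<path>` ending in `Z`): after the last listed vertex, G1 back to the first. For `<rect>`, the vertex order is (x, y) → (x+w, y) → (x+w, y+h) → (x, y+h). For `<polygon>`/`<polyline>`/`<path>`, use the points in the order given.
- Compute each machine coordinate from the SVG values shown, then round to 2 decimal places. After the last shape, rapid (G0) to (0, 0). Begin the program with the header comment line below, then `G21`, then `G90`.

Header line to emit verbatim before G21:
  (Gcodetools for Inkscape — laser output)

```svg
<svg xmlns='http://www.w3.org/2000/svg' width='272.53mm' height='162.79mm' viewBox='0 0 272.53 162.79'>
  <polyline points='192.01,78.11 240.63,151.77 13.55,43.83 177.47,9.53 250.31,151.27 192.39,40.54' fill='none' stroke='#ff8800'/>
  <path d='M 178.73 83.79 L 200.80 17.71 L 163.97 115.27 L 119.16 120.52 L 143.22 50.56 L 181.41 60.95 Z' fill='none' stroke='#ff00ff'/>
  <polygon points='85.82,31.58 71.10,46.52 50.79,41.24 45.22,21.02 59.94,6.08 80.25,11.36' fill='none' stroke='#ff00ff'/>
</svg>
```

Since the viewBox matches the mm dimensions, user units are millimetres directly. The only transform is the Y-flip y_m = 162.79 − y_svg.

Shape 1 is a open polyline drawn with `<polyline>`. Its stroke #ff8800 means engrave at S238, F4421. After flipping Y the toolpath is (192.01,84.68) → (240.63,11.02) → (13.55,118.96) → (177.47,153.26) → (250.31,11.52) → (192.39,122.25).

Shape 2 is a closed polygon drawn with `<path>`. Its stroke #ff00ff means score at S471, F2755. After flipping Y the toolpath is (178.73,79.00) → (200.80,145.08) → (163.97,47.52) → (119.16,42.27) → (143.22,112.23) → (181.41,101.84) → (178.73,79.00), returning to the start.

Shape 3 is a regular polygon drawn with `<polygon>`. Its stroke #ff00ff means score at S471, F2755. After flipping Y the toolpath is (85.82,131.21) → (71.10,116.27) → (50.79,121.55) → (45.22,141.77) → (59.94,156.71) → (80.25,151.43) → (85.82,131.21), returning to the start.

(Gcodetools for Inkscape — laser output)
G21
G90
G0 X192.01 Y84.68
M3 S238
G1 X240.63 Y11.02 F4421
G1 X13.55 Y118.96
G1 X177.47 Y153.26
G1 X250.31 Y11.52
G1 X192.39 Y122.25
M5
G0 X178.73 Y79.00
M3 S471
G1 X200.80 Y145.08 F2755
G1 X163.97 Y47.52
G1 X119.16 Y42.27
G1 X143.22 Y112.23
G1 X181.41 Y101.84
G1 X178.73 Y79.00
M5
G0 X85.82 Y131.21
M3 S471
G1 X71.10 Y116.27 F2755
G1 X50.79 Y121.55
G1 X45.22 Y141.77
G1 X59.94 Y156.71
G1 X80.25 Y151.43
G1 X85.82 Y131.21
M5
G0 X0.00 Y0.00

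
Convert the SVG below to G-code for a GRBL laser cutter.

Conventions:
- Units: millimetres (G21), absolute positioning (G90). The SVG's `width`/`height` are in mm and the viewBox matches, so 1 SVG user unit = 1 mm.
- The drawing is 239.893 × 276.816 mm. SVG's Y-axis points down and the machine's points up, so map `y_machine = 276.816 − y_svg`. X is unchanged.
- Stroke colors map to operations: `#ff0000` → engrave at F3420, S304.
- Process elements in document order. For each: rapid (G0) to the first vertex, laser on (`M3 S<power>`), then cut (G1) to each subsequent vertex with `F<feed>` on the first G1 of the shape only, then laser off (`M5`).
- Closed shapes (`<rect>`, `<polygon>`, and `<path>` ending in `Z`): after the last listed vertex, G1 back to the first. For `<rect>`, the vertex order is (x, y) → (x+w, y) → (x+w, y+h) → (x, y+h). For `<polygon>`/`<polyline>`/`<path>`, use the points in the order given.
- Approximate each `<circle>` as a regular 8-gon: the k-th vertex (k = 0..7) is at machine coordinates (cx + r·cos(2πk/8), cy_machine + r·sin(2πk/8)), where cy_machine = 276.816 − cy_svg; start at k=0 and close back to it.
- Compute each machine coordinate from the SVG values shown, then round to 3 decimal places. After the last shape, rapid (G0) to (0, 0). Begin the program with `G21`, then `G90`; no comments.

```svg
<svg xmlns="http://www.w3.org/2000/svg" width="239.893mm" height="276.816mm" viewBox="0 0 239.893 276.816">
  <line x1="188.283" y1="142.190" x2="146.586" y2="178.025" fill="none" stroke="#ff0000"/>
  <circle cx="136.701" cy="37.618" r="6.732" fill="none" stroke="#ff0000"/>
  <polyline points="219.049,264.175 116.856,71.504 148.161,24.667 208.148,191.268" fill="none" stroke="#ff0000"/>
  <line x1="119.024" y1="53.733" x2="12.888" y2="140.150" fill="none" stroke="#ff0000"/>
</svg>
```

1 u = 1 mm; y_m = 276.816 − y.

[1] `<line>` line segment, #ff0000→engrave S304 F3420: (188.283,134.626) → (146.586,98.791)

[2] `<circle>` circle, #ff0000→engrave S304 F3420: (143.433,239.198) → (141.461,243.958) → (136.701,245.930) → (131.941,243.958) → (129.969,239.198) → (131.941,234.438) → (136.701,232.466) → (141.461,234.438) → (143.433,239.198) (closed)

[3] `<polyline>` open polyline, #ff0000→engrave S304 F3420: (219.049,12.641) → (116.856,205.312) → (148.161,252.149) → (208.148,85.548)

[4] `<line>` line segment, #ff0000→engrave S304 F3420: (119.024,223.083) → (12.888,136.666)

G21
G90
G0 X188.283 Y134.626
M3 S304
G1 X146.586 Y98.791 F3420
M5
G0 X143.433 Y239.198
M3 S304
G1 X141.461 Y243.958 F3420
G1 X136.701 Y245.930
G1 X131.941 Y243.958
G1 X129.969 Y239.198
G1 X131.941 Y234.438
G1 X136.701 Y232.466
G1 X141.461 Y234.438
G1 X143.433 Y239.198
M5
G0 X219.049 Y12.641
M3 S304
G1 X116.856 Y205.312 F3420
G1 X148.161 Y252.149
G1 X208.148 Y85.548
M5
G0 X119.024 Y223.083
M3 S304
G1 X12.888 Y136.666 F3420
M5
G0 X0.000 Y0.000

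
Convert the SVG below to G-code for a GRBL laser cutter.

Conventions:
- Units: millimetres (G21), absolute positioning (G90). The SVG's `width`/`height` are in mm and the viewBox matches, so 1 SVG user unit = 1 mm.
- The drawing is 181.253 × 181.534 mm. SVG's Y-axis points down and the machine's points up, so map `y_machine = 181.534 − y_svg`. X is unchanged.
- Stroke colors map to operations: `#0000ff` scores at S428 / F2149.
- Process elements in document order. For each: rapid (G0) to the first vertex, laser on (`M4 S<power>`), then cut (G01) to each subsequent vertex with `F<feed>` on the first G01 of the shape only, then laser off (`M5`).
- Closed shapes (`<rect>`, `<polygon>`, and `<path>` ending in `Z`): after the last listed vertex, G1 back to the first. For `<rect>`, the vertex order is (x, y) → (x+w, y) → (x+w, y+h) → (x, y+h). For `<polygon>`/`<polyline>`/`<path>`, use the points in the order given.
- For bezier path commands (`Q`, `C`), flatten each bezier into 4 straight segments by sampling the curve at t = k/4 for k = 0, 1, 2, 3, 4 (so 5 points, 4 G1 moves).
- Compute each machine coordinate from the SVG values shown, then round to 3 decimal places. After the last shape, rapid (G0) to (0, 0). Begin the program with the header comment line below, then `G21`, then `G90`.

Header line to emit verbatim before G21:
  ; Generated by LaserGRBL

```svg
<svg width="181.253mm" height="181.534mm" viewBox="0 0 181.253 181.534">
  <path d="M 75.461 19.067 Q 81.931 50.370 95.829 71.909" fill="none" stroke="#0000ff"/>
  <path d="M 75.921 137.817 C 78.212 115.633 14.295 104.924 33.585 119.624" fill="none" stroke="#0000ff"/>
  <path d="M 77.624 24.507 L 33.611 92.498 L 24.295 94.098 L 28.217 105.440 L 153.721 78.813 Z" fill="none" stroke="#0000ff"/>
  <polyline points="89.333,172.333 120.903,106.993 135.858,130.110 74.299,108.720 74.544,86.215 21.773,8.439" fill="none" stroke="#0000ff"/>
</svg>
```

Since the viewBox matches the mm dimensions, user units are millimetres directly. The only transform is the Y-flip y_m = 181.534 − y_svg.

Shape 1 is a quadratic bezier drawn with `<path>`. Its stroke #0000ff means score at S428, F2149. After flipping Y the toolpath is (75.461,162.467) → (79.160,147.426) → (83.788,133.605) → (89.344,121.005) → (95.829,109.625).

Shape 2 is a cubic bezier drawn with `<path>`. Its stroke #0000ff means score at S428, F2149. After flipping Y the toolpath is (75.921,43.717) → (67.560,57.986) → (48.378,66.645) → (32.384,68.389) → (33.585,61.910).

Shape 3 is a closed polygon drawn with `<path>`. Its stroke #0000ff means score at S428, F2149. After flipping Y the toolpath is (77.624,157.027) → (33.611,89.036) → (24.295,87.436) → (28.217,76.094) → (153.721,102.721) → (77.624,157.027), returning to the start.

Shape 4 is a open polyline drawn with `<polyline>`. Its stroke #0000ff means score at S428, F2149. After flipping Y the toolpath is (89.333,9.201) → (120.903,74.541) → (135.858,51.424) → (74.299,72.814) → (74.544,95.319) → (21.773,173.095).

; Generated by LaserGRBL
G21
G90
G0 X75.461 Y162.467
M4 S428
G01 X79.160 Y147.426 F2149
G01 X83.788 Y133.605
G01 X89.344 Y121.005
G01 X95.829 Y109.625
M5
G0 X75.921 Y43.717
M4 S428
G01 X67.560 Y57.986 F2149
G01 X48.378 Y66.645
G01 X32.384 Y68.389
G01 X33.585 Y61.910
M5
G0 X77.624 Y157.027
M4 S428
G01 X33.611 Y89.036 F2149
G01 X24.295 Y87.436
G01 X28.217 Y76.094
G01 X153.721 Y102.721
G01 X77.624 Y157.027
M5
G0 X89.333 Y9.201
M4 S428
G01 X120.903 Y74.541 F2149
G01 X135.858 Y51.424
G01 X74.299 Y72.814
G01 X74.544 Y95.319
G01 X21.773 Y173.095
M5
G0 X0.000 Y0.000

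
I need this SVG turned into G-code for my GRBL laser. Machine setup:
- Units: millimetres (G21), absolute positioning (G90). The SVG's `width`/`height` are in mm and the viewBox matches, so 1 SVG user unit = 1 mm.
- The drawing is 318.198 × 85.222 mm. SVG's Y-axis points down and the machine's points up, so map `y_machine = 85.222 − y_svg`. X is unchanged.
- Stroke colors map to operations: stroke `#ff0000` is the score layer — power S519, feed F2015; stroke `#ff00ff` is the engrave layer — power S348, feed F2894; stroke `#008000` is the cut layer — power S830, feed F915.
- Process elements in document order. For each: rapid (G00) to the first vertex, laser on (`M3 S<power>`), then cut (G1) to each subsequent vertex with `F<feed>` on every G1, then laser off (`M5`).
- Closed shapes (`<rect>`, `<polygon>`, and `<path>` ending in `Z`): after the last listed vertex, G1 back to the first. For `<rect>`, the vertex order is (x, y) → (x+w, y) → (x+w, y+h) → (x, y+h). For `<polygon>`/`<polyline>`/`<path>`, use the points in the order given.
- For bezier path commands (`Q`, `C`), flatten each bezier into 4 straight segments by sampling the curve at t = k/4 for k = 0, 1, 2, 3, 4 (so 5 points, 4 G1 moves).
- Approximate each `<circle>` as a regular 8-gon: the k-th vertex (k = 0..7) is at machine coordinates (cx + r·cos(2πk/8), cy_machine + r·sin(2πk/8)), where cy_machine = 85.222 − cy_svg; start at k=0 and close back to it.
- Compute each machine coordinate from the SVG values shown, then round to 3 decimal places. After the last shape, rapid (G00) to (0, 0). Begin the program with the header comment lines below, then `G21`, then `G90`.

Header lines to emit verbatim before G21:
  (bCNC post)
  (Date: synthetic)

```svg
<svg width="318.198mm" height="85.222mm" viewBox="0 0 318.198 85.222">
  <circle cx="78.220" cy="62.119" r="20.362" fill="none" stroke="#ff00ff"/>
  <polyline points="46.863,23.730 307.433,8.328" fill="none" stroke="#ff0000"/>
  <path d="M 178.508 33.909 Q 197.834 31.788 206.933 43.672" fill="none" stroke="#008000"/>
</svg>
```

1 u = 1 mm; y_m = 85.222 − y.

[1] `<circle>` circle, #ff00ff→engrave S348 F2894: (98.582,23.103) → (92.618,37.501) → (78.220,43.465) → (63.822,37.501) → (57.858,23.103) → (63.822,8.705) → (78.220,2.741) → (92.618,8.705) → (98.582,23.103) (closed)

[2] `<polyline>` line segment, #ff0000→score S519 F2015: (46.863,61.492) → (307.433,76.894)

[3] `<path>` quadratic bezier, #008000→cut S830 F915: (178.508,51.313) → (187.532,51.498) → (195.277,49.933) → (201.744,46.617) → (206.933,41.550)

(bCNC post)
(Date: synthetic)
G21
G90
G00 X98.582 Y23.103
M3 S348
G1 X92.618 Y37.501 F2894
G1 X78.220 Y43.465 F2894
G1 X63.822 Y37.501 F2894
G1 X57.858 Y23.103 F2894
G1 X63.822 Y8.705 F2894
G1 X78.220 Y2.741 F2894
G1 X92.618 Y8.705 F2894
G1 X98.582 Y23.103 F2894
M5
G00 X46.863 Y61.492
M3 S519
G1 X307.433 Y76.894 F2015
M5
G00 X178.508 Y51.313
M3 S830
G1 X187.532 Y51.498 F915
G1 X195.277 Y49.933 F915
G1 X201.744 Y46.617 F915
G1 X206.933 Y41.550 F915
M5
G00 X0.000 Y0.000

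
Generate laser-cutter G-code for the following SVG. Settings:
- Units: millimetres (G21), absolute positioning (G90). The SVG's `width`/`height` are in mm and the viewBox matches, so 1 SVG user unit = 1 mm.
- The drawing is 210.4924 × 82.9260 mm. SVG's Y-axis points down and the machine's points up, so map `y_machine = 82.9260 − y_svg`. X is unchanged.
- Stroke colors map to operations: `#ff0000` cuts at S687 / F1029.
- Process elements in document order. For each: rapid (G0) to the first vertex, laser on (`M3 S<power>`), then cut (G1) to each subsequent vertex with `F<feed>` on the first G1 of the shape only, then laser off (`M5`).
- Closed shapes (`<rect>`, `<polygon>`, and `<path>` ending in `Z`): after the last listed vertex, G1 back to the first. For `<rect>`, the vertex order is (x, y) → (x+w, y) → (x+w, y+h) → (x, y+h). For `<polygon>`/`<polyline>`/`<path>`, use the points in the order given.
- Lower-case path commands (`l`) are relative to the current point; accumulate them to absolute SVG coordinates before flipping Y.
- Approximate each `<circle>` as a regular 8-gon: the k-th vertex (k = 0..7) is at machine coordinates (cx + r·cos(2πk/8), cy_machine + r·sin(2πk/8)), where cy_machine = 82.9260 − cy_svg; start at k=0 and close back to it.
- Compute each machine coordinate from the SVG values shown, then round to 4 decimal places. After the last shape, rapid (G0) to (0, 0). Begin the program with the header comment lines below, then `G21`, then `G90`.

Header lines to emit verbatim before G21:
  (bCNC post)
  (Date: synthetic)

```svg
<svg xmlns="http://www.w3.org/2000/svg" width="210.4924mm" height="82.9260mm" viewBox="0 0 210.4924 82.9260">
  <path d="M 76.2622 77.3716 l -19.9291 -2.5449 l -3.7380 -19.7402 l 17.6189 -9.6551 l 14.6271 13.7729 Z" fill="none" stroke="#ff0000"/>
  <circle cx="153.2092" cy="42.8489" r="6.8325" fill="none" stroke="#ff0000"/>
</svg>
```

1 u = 1 mm; y_m = 82.9260 − y.

[1] `<path>` regular polygon, #ff0000→cut S687 F1029: (76.2622,5.5544) → (56.3331,8.0993) → (52.5951,27.8395) → (70.2140,37.4946) → (84.8411,23.7217) → (76.2622,5.5544) (closed)

[2] `<circle>` circle, #ff0000→cut S687 F1029: (160.0417,40.0771) → (158.0405,44.9084) → (153.2092,46.9096) → (148.3779,44.9084) → (146.3767,40.0771) → (148.3779,35.2458) → (153.2092,33.2446) → (158.0405,35.2458) → (160.0417,40.0771) (closed)

(bCNC post)
(Date: synthetic)
G21
G90
G0 X76.2622 Y5.5544
M3 S687
G1 X56.3331 Y8.0993 F1029
G1 X52.5951 Y27.8395
G1 X70.2140 Y37.4946
G1 X84.8411 Y23.7217
G1 X76.2622 Y5.5544
M5
G0 X160.0417 Y40.0771
M3 S687
G1 X158.0405 Y44.9084 F1029
G1 X153.2092 Y46.9096
G1 X148.3779 Y44.9084
G1 X146.3767 Y40.0771
G1 X148.3779 Y35.2458
G1 X153.2092 Y33.2446
G1 X158.0405 Y35.2458
G1 X160.0417 Y40.0771
M5
G0 X0.0000 Y0.0000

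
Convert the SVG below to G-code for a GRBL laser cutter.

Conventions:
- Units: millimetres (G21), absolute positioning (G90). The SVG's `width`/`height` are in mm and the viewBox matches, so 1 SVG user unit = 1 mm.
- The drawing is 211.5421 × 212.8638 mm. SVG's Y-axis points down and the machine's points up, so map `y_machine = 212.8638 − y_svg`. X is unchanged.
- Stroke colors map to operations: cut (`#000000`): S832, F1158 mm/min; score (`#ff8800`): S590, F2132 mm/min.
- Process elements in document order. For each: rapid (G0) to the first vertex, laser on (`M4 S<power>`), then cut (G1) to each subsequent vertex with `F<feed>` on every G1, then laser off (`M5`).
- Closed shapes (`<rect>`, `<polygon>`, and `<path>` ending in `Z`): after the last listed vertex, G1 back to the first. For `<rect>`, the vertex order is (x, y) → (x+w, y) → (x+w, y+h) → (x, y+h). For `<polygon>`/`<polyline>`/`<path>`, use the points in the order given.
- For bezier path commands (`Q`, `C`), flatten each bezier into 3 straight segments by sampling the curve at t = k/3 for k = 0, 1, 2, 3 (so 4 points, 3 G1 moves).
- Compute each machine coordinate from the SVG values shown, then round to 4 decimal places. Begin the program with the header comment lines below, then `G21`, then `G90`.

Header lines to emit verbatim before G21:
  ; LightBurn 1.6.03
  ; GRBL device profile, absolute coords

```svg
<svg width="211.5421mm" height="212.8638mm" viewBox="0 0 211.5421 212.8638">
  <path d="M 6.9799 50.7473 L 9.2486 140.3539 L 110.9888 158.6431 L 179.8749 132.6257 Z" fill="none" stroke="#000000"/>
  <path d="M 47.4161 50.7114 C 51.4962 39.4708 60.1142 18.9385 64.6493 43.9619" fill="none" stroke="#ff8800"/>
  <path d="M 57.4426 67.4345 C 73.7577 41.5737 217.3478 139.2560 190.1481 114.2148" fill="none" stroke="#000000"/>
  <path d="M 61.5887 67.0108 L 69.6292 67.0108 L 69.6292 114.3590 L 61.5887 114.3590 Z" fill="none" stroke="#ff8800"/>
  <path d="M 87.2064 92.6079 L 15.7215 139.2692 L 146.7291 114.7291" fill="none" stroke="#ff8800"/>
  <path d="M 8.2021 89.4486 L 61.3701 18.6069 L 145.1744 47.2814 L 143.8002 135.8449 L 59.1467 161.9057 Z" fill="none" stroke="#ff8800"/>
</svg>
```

; LightBurn 1.6.03
; GRBL device profile, absolute coords
G21
G90
G0 X6.9799 Y162.1165
M4 S832
G1 X9.2486 Y72.5099 F1158
G1 X110.9888 Y54.2207 F1158
G1 X179.8749 Y80.2381 F1158
G1 X6.9799 Y162.1165 F1158
M5
G0 X47.4161 Y162.1524
M4 S590
G1 X52.6895 Y174.4588 F2132
G1 X59.0725 Y180.7715 F2132
G1 X64.6493 Y168.9019 F2132
M5
G0 X57.4426 Y145.4293
M4 S832
G1 X105.1433 Y139.2301 F1158
G1 X171.4573 Y105.3946 F1158
G1 X190.1481 Y98.6490 F1158
M5
G0 X61.5887 Y145.8530
M4 S590
G1 X69.6292 Y145.8530 F2132
G1 X69.6292 Y98.5048 F2132
G1 X61.5887 Y98.5048 F2132
G1 X61.5887 Y145.8530 F2132
M5
G0 X87.2064 Y120.2559
M4 S590
G1 X15.7215 Y73.5946 F2132
G1 X146.7291 Y98.1347 F2132
M5
G0 X8.2021 Y123.4152
M4 S590
G1 X61.3701 Y194.2569 F2132
G1 X145.1744 Y165.5824 F2132
G1 X143.8002 Y77.0189 F2132
G1 X59.1467 Y50.9581 F2132
G1 X8.2021 Y123.4152 F2132
M5

1 u = 1 mm; y_m = 212.8638 − y.

[1] `<path>` closed polygon, #000000→cut S832 F1158: (6.9799,162.1165) → (9.2486,72.5099) → (110.9888,54.2207) → (179.8749,80.2381) → (6.9799,162.1165) (closed)

[2] `<path>` cubic bezier, #ff8800→score S590 F2132: (47.4161,162.1524) → (52.6895,174.4588) → (59.0725,180.7715) → (64.6493,168.9019)

[3] `<path>` cubic bezier, #000000→cut S832 F1158: (57.4426,145.4293) → (105.1433,139.2301) → (171.4573,105.3946) → (190.1481,98.6490)

[4] `<path>` rectangle, #ff8800→score S590 F2132: (61.5887,145.8530) → (69.6292,145.8530) → (69.6292,98.5048) → (61.5887,98.5048) → (61.5887,145.8530) (closed)

[5] `<path>` open polyline, #ff8800→score S590 F2132: (87.2064,120.2559) → (15.7215,73.5946) → (146.7291,98.1347)

[6] `<path>` regular polygon, #ff8800→score S590 F2132: (8.2021,123.4152) → (61.3701,194.2569) → (145.1744,165.5824) → (143.8002,77.0189) → (59.1467,50.9581) → (8.2021,123.4152) (closed)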